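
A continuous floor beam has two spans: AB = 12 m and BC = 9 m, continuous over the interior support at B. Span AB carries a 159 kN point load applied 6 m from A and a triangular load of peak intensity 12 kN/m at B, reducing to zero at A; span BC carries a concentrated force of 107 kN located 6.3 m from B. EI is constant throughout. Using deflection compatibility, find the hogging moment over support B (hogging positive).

Take M_B as the redundant. Released structure: two simple spans AB and BC with a hinge at B.
Rotations at B on the released spans (each span's end-slope, ×1/EI):
  span AB: point load 159 at a = 6: Pab(L + a)/(6LEI) = 1431/EI
  span AB: triangular load, peak 12: w₀L³/(45EI) = 460.8/EI
  span BC: point load 107 at a = 6.3: Pab(L + b)/(6LEI) = 394.3/EI
  relative rotation θ_0 = (1892 + 394.3)/EI = 2286/EI
A unit hogging moment at B produces rotation L₁/(3EI) + L₂/(3EI) = 7/EI.
Slope continuity at B: θ_0 = M_B·7/EI, so M_B = 2286/7 = 326.6 kN·m (hogging).

M_B = 326.6 kN·m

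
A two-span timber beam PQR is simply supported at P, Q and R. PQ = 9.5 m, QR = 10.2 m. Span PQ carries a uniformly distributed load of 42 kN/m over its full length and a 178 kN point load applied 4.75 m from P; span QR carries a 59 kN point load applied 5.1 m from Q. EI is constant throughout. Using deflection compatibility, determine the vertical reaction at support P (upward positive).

Take M_Q as the redundant. Released structure: two simple spans PQ and QR with a hinge at Q.
End slopes at the hinge Q, treating each span as simply supported:
  span PQ: UDL 42: wL³/(24EI) = 1500/EI
  span PQ: point load 178 at a = 4.75: Pab(L + a)/(6LEI) = 1004/EI
  span QR: point load 59 at a = 5.1: Pab(L + b)/(6LEI) = 383.6/EI
  relative rotation θ_0 = (2504 + 383.6)/EI = 2888/EI
A unit hogging moment at Q produces rotation L₁/(3EI) + L₂/(3EI) = 6.567/EI.
Slope continuity at Q: θ_0 = M_Q·6.567/EI, so M_Q = 2888/6.567 = 439.8 kN·m (hogging).
Span PQ, ΣM about P with M_Q applied at Q: R_Q^{PQ}·9.5 = 2741 + 439.8, so R_Q^{PQ} = 334.8 kN and R_P = 577 − 334.8 = 242.2 kN.

R_P = 242.2 kN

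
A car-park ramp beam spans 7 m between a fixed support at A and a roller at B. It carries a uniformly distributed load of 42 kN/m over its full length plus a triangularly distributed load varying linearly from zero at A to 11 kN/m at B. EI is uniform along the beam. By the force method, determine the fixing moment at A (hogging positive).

Choose R_B as the redundant. The primary structure is the cantilever fixed at A.
Primary-structure tip deflection at B by superposition:
  UDL 42: wL⁴/(8EI) = 12605/EI
  triangular load, peak 11 at the free end: 11w₀L⁴/(120EI) = 2421/EI
  δ_0 = 15026/EI
Tip deflection under a unit load at B: L³/(3EI) = 114.3/EI.
The prop prevents deflection at B: R_B = δ_0/δ_{BB} = 15026/114.3 = 131.4 kN.
Moment equilibrium about A: M_A = Σ(load moments about A) − R_B·L = 1209 − 131.4×7 = 288.7 kN·m.

M_A = 288.7 kN·m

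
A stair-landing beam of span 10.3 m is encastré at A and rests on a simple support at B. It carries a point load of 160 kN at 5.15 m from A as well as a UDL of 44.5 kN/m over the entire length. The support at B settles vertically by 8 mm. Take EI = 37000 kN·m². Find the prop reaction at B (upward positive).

R_B = 221.1 kN

Take the reaction at B as the redundant and release it; the primary structure is a cantilever fixed at A.
Deflection at B on the released cantilever, summing each load's contribution:
  point load 160 at a = 5.15: Pa²(3L − a)/(6EI) = 18212/EI
  UDL 44.5: wL⁴/(8EI) = 62606/EI
  δ_0 = 80819/EI
Flexibility coefficient — unit upward force at B: δ_{BB} = L³/(3EI) = 364.2/EI.
With EI = 37000 kN·m²: δ_0 = 2.1843 m and δ_{BB} = 0.009844 m/kN.
Compatibility — the beam at B must follow the support down by 0.008 m: δ_0 − R_B·δ_{BB} = 0.008, so R_B = (2.1843 − 0.008)/0.009844 = 221.1 kN.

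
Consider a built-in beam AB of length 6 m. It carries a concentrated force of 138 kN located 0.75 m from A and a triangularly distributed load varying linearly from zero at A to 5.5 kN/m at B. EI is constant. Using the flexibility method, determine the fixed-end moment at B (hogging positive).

Take the two fixed-end moments M_A, M_B as redundants; the released structure is the simple span AB.
On the primary (simply-supported) span, the end slopes from the loading are:
  at A: point load 138 at a = 0.75: Pab(L + b)/(6LEI) = 169.8/EI
  at B: point load 138 at a = 0.75: Pab(L + a)/(6LEI) = 101.9/EI
  at A: triangular load, peak 5.5: 7w₀L³/(360EI) = 23.1/EI
  at B: triangular load, peak 5.5: w₀L³/(45EI) = 26.4/EI
  θ_A0 = 192.9/EI,  θ_B0 = 128.3/EI
Flexibility coefficients: a unit moment at one end gives L/(3EI) there and L/(6EI) at the far end, so f₁₁ = f₂₂ = 2/EI and f₁₂ = f₂₁ = 1/EI.
Compatibility — zero rotation at each built-in end:
  2 M_A + 1 M_B = 192.9
  1 M_A + 2 M_B = 128.3
Solving the pair gives M_A = 85.84 kN·m and M_B = 21.22 kN·m (hogging).

M_B = 21.22 kN·m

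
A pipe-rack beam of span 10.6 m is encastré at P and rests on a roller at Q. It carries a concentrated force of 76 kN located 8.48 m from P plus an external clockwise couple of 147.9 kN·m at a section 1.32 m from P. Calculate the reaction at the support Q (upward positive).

Release the roller at Q. Primary structure: cantilever fixed at P.
Downward deflection at the released point Q due to the loads:
  point load 76 at a = 8.48: Pa²(3L − a)/(6EI) = 21241/EI
  clockwise couple 147.9 at a = 1.32: M₀a(2L − a)/(2EI) = 1941/EI
  δ_0 = 23182/EI
Flexibility coefficient — unit upward force at Q: δ_{QQ} = L³/(3EI) = 397/EI.
Compatibility at Q: δ_0 − R_Q·δ_{QQ} = 0, so R_Q = 23182/397 = 58.39 kN.

R_Q = 58.39 kN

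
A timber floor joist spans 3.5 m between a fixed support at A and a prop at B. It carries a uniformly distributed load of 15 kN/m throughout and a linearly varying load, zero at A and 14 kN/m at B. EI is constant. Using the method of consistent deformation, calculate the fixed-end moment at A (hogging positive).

Take the reaction at B as the redundant and release it; the primary structure is a cantilever fixed at A.
Deflection at B on the released cantilever, summing each load's contribution:
  UDL 15: wL⁴/(8EI) = 281.4/EI
  triangular load, peak 14 at the free end: 11w₀L⁴/(120EI) = 192.6/EI
  δ_0 = 473.9/EI
Tip deflection under a unit load at B: L³/(3EI) = 14.29/EI.
Compatibility at B: δ_0 − R_B·δ_{BB} = 0, so R_B = 473.9/14.29 = 33.16 kN.
Moment equilibrium about A: M_A = Σ(load moments about A) − R_B·L = 149 − 33.16×3.5 = 32.97 kN·m.

M_A = 32.97 kN·m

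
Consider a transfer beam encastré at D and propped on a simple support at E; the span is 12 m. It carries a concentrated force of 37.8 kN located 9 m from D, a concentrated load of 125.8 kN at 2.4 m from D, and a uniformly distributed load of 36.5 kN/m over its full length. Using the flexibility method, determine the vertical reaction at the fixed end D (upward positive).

R_D = 406.4 kN

Release the roller at E. Primary structure: cantilever fixed at D.
Primary-structure tip deflection at E by superposition:
  point load 37.8 at a = 9: Pa²(3L − a)/(6EI) = 13778/EI
  point load 125.8 at a = 2.4: Pa²(3L − a)/(6EI) = 4058/EI
  UDL 36.5: wL⁴/(8EI) = 94608/EI
  δ_0 = 112444/EI
Flexibility coefficient — unit upward force at E: δ_{EE} = L³/(3EI) = 576/EI.
The prop prevents deflection at E: R_E = δ_0/δ_{EE} = 112444/576 = 195.2 kN.
Vertical equilibrium: R_D = ΣP − R_E = 601.6 − 195.2 = 406.4 kN.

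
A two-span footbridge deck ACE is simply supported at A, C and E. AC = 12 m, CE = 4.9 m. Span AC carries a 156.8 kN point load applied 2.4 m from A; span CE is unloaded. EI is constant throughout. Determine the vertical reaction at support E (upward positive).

R_E = -26.18 kN

Take M_C as the redundant. Released structure: two simple spans AC and CE with a hinge at C.
Rotations at C on the released spans (each span's end-slope, ×1/EI):
  span AC: point load 156.8 at a = 2.4: Pab(L + a)/(6LEI) = 722.5/EI
  relative rotation θ_0 = (722.5 + 0)/EI = 722.5/EI
A unit hogging moment at C produces rotation L₁/(3EI) + L₂/(3EI) = 5.633/EI.
Compatibility: M_C·(L₁+L₂)/(3EI) = θ_0, giving M_C = 128.3 kN·m (hogging).
Span CE, ΣM about E: R_C^{CE}·4.9 = 0 + 128.3, so R_C^{CE} = 26.18 kN and R_E = 0 − 26.18 = -26.18 kN.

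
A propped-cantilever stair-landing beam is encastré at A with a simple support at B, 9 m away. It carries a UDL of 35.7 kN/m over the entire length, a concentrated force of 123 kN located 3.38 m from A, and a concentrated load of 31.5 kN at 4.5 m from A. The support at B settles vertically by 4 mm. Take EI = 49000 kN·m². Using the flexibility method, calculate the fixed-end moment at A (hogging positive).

Release the roller at B. Primary structure: cantilever fixed at A.
Deflection at B on the released cantilever, summing each load's contribution:
  UDL 35.7: wL⁴/(8EI) = 29278/EI
  point load 123 at a = 3.38: Pa²(3L − a)/(6EI) = 5532/EI
  point load 31.5 at a = 4.5: Pa²(3L − a)/(6EI) = 2392/EI
  δ_0 = 37202/EI
Flexibility coefficient — unit upward force at B: δ_{BB} = L³/(3EI) = 243/EI.
With EI = 49000 kN·m²: δ_0 = 0.75923 m and δ_{BB} = 0.004959 m/kN.
Compatibility — the beam at B must follow the support down by 0.004 m: δ_0 − R_B·δ_{BB} = 0.004, so R_B = (0.75923 − 0.004)/0.004959 = 152.3 kN.
Moment equilibrium about A: M_A = Σ(load moments about A) − R_B·L = 2003 − 152.3×9 = 632.7 kN·m.

M_A = 632.7 kN·m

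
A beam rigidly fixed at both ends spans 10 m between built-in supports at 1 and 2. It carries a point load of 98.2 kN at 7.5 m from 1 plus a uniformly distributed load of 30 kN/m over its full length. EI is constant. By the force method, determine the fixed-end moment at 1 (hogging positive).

Take the two fixed-end moments M_1, M_2 as redundants; the released structure is the simple span 12.
Simple-span end rotations at 1 and 2 under the given loads:
  at 1: point load 98.2 at a = 7.5: Pab(L + b)/(6LEI) = 383.6/EI
  at 2: point load 98.2 at a = 7.5: Pab(L + a)/(6LEI) = 537/EI
  at 1: UDL 30: wL³/(24EI) = 1250/EI
  at 2: UDL 30: wL³/(24EI) = 1250/EI
  θ_10 = 1634/EI,  θ_20 = 1787/EI
Flexibility coefficients: a unit moment at one end gives L/(3EI) there and L/(6EI) at the far end, so f₁₁ = f₂₂ = 3.333/EI and f₁₂ = f₂₁ = 1.667/EI.
Compatibility — zero rotation at each built-in end:
  3.333 M_1 + 1.667 M_2 = 1634
  1.667 M_1 + 3.333 M_2 = 1787
Solving the pair gives M_1 = 296 kN·m and M_2 = 388.1 kN·m (hogging).

M_1 = 296 kN·m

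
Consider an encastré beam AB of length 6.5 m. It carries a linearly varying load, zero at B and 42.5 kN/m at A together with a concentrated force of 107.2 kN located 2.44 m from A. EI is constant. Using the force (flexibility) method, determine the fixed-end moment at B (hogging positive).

M_B = 121.2 kN·m

Take the two fixed-end moments M_A, M_B as redundants; the released structure is the simple span AB.
On the primary (simply-supported) span, the end slopes from the loading are:
  at A: triangular load, peak 42.5: w₀L³/(45EI) = 259.4/EI
  at B: triangular load, peak 42.5: 7w₀L³/(360EI) = 226.9/EI
  at A: point load 107.2 at a = 2.44: Pab(L + b)/(6LEI) = 287.5/EI
  at B: point load 107.2 at a = 2.44: Pab(L + a)/(6LEI) = 243.4/EI
  θ_A0 = 546.9/EI,  θ_B0 = 470.4/EI
Flexibility coefficients: a unit moment at one end gives L/(3EI) there and L/(6EI) at the far end, so f₁₁ = f₂₂ = 2.167/EI and f₁₂ = f₂₁ = 1.083/EI.
Compatibility — zero rotation at each built-in end:
  2.167 M_A + 1.083 M_B = 546.9
  1.083 M_A + 2.167 M_B = 470.4
Solving the pair gives M_A = 191.8 kN·m and M_B = 121.2 kN·m (hogging).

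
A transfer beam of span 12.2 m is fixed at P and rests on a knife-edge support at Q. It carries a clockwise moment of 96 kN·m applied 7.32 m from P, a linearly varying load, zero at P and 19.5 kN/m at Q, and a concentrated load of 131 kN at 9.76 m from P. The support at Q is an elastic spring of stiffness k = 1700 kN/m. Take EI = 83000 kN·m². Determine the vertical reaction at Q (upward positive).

Choose R_Q as the redundant. The primary structure is the cantilever fixed at P.
Free-end deflection of the primary structure under the applied loading (downward +):
  clockwise couple 96 at a = 7.32: M₀a(2L − a)/(2EI) = 6001/EI
  triangular load, peak 19.5 at the free end: 11w₀L⁴/(120EI) = 39599/EI
  point load 131 at a = 9.76: Pa²(3L − a)/(6EI) = 55822/EI
  δ_0 = 101422/EI
Tip deflection under a unit load at Q: L³/(3EI) = 605.3/EI.
With EI = 83000 kN·m²: δ_0 = 1.222 m and δ_{QQ} = 0.007293 m/kN.
Compatibility — the spring shortens by R_Q/k under the reaction it provides: δ_0 − R_Q·δ_{QQ} = R_Q/k. With 1/k = 0.000588 m/kN, R_Q = δ_0 / (δ_{QQ} + 1/k) = 1.222 / (0.007293 + 0.000588) = 155.1 kN.

R_Q = 155.1 kN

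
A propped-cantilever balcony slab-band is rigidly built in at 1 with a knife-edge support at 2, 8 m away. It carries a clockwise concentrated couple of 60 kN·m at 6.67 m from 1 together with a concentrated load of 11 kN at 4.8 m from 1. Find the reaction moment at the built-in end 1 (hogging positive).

Choose R_2 as the redundant. The primary structure is the cantilever fixed at 1.
Downward deflection at the released point 2 due to the loads:
  clockwise couple 60 at a = 6.67: M₀a(2L − a)/(2EI) = 1867/EI
  point load 11 at a = 4.8: Pa²(3L − a)/(6EI) = 811/EI
  δ_0 = 2678/EI
Tip deflection under a unit load at 2: L³/(3EI) = 170.7/EI.
The prop prevents deflection at 2: R_2 = δ_0/δ_{22} = 2678/170.7 = 15.69 kN.
Moment equilibrium about 1: M_1 = Σ(load moments about 1) − R_2·L = 112.8 − 15.69×8 = -12.73 kN·m.

M_1 = -12.73 kN·m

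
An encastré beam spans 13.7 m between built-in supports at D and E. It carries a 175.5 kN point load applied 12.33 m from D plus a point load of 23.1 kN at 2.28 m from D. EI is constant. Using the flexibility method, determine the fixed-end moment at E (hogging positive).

M_E = 202.1 kN·m

Release both end moments; the primary structure is a simply-supported span DE with redundants M_D and M_E.
On the primary (simply-supported) span, the end slopes from the loading are:
  at D: point load 175.5 at a = 12.33: Pab(L + b)/(6LEI) = 543.5/EI
  at E: point load 175.5 at a = 12.33: Pab(L + a)/(6LEI) = 938.8/EI
  at D: point load 23.1 at a = 2.28: Pab(L + b)/(6LEI) = 183.8/EI
  at E: point load 23.1 at a = 2.28: Pab(L + a)/(6LEI) = 116.9/EI
  θ_D0 = 727.3/EI,  θ_E0 = 1056/EI
Flexibility coefficients: a unit moment at one end gives L/(3EI) there and L/(6EI) at the far end, so f₁₁ = f₂₂ = 4.567/EI and f₁₂ = f₂₁ = 2.283/EI.
Compatibility — zero rotation at each built-in end:
  4.567 M_D + 2.283 M_E = 727.3
  2.283 M_D + 4.567 M_E = 1056
Solving the pair gives M_D = 58.24 kN·m and M_E = 202.1 kN·m (hogging).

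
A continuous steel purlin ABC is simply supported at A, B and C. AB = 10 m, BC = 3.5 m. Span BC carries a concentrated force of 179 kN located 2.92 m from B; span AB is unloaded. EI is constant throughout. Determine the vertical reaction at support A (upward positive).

R_A = -1.309 kN

Insert a hinge at B; M_B is the redundant, and each span becomes simply supported.
End slopes at the hinge B, treating each span as simply supported:
  span BC: point load 179 at a = 2.92: Pab(L + b)/(6LEI) = 58.9/EI
  relative rotation θ_0 = (0 + 58.9)/EI = 58.9/EI
A unit hogging moment at B produces rotation L₁/(3EI) + L₂/(3EI) = 4.5/EI.
Compatibility: M_B·(L₁+L₂)/(3EI) = θ_0, giving M_B = 13.09 kN·m (hogging).
Span AB, ΣM about A with M_B applied at B: R_B^{AB}·10 = 0 + 13.09, so R_B^{AB} = 1.309 kN and R_A = 0 − 1.309 = -1.309 kN.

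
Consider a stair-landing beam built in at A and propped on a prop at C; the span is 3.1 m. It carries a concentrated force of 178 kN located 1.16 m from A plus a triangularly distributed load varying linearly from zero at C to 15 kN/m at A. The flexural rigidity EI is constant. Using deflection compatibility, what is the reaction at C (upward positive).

R_C = 37.37 kN

Take the reaction at C as the redundant and release it; the primary structure is a cantilever fixed at A.
Free-end deflection of the primary structure under the applied loading (downward +):
  point load 178 at a = 1.16: Pa²(3L − a)/(6EI) = 324.9/EI
  triangular load, peak 15 at the fixed end: w₀L⁴/(30EI) = 46.18/EI
  δ_0 = 371.1/EI
Tip deflection under a unit load at C: L³/(3EI) = 9.93/EI.
The prop prevents deflection at C: R_C = δ_0/δ_{CC} = 371.1/9.93 = 37.37 kN.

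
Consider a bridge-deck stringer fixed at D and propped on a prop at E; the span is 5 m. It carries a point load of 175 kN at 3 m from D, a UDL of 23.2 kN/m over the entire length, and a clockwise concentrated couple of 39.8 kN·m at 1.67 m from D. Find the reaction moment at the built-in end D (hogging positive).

Release the roller at E. Primary structure: cantilever fixed at D.
Primary-structure tip deflection at E by superposition:
  point load 175 at a = 3: Pa²(3L − a)/(6EI) = 3150/EI
  UDL 23.2: wL⁴/(8EI) = 1812/EI
  clockwise couple 39.8 at a = 1.67: M₀a(2L − a)/(2EI) = 276.8/EI
  δ_0 = 5239/EI
Flexibility coefficient — unit upward force at E: δ_{EE} = L³/(3EI) = 41.67/EI.
The prop prevents deflection at E: R_E = δ_0/δ_{EE} = 5239/41.67 = 125.7 kN.
Moment equilibrium about D: M_D = Σ(load moments about D) − R_E·L = 854.8 − 125.7×5 = 226.1 kN·m.

M_D = 226.1 kN·m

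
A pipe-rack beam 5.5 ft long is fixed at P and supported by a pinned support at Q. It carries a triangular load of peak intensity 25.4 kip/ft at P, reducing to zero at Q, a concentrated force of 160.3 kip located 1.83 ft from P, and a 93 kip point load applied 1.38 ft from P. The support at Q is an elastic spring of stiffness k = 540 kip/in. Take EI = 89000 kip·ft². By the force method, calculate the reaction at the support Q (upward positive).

Take the reaction at Q as the redundant and release it; the primary structure is a cantilever fixed at P.
Downward deflection at the released point Q due to the loads:
  triangular load, peak 25.4 at the fixed end: w₀L⁴/(30EI) = 774.8/EI
  point load 160.3 at a = 1.83: Pa²(3L − a)/(6EI) = 1313/EI
  point load 93 at a = 1.38: Pa²(3L − a)/(6EI) = 446.3/EI
  δ_0 = 2534/EI
Flexibility coefficient — unit upward force at Q: δ_{QQ} = L³/(3EI) = 55.46/EI.
With EI = 89000 kip·ft²: δ_0 = 0.028468 ft and δ_{QQ} = 0.000623 ft/kip.
Compatibility — the spring shortens by R_Q/k under the reaction it provides: δ_0 − R_Q·δ_{QQ} = R_Q/k. With 1/k = 1/(540×12) ft/kip = 0.000154 ft/kip, R_Q = δ_0 / (δ_{QQ} + 1/k) = 0.028468 / (0.000623 + 0.000154) = 36.62 kip.

R_Q = 36.62 kip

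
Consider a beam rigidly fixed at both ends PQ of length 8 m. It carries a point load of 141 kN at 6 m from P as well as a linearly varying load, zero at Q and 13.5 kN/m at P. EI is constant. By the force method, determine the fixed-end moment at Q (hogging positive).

Take the two fixed-end moments M_P, M_Q as redundants; the released structure is the simple span PQ.
Simple-span end rotations at P and Q under the given loads:
  at P: point load 141 at a = 6: Pab(L + b)/(6LEI) = 352.5/EI
  at Q: point load 141 at a = 6: Pab(L + a)/(6LEI) = 493.5/EI
  at P: triangular load, peak 13.5: w₀L³/(45EI) = 153.6/EI
  at Q: triangular load, peak 13.5: 7w₀L³/(360EI) = 134.4/EI
  θ_P0 = 506.1/EI,  θ_Q0 = 627.9/EI
Flexibility coefficients: a unit moment at one end gives L/(3EI) there and L/(6EI) at the far end, so f₁₁ = f₂₂ = 2.667/EI and f₁₂ = f₂₁ = 1.333/EI.
Compatibility — zero rotation at each built-in end:
  2.667 M_P + 1.333 M_Q = 506.1
  1.333 M_P + 2.667 M_Q = 627.9
Solving the pair gives M_P = 96.08 kN·m and M_Q = 187.4 kN·m (hogging).

M_Q = 187.4 kN·m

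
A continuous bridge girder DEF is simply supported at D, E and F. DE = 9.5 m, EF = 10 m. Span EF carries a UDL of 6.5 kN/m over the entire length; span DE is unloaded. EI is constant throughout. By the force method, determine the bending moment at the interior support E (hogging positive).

M_E = 41.67 kN·m

Take M_E as the redundant. Released structure: two simple spans DE and EF with a hinge at E.
End slopes at the hinge E, treating each span as simply supported:
  span EF: UDL 6.5: wL³/(24EI) = 270.8/EI
  relative rotation θ_0 = (0 + 270.8)/EI = 270.8/EI
A unit hogging moment at E produces rotation L₁/(3EI) + L₂/(3EI) = 6.5/EI.
Slope continuity at E: θ_0 = M_E·6.5/EI, so M_E = 270.8/6.5 = 41.67 kN·m (hogging).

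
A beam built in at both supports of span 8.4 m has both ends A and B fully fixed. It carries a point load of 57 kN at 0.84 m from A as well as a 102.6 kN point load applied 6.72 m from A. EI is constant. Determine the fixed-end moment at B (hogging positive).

M_B = 114.6 kN·m

Take the two fixed-end moments M_A, M_B as redundants; the released structure is the simple span AB.
On the primary (simply-supported) span, the end slopes from the loading are:
  at A: point load 57 at a = 0.84: Pab(L + b)/(6LEI) = 114.6/EI
  at B: point load 57 at a = 0.84: Pab(L + a)/(6LEI) = 66.36/EI
  at A: point load 102.6 at a = 6.72: Pab(L + b)/(6LEI) = 231.7/EI
  at B: point load 102.6 at a = 6.72: Pab(L + a)/(6LEI) = 347.5/EI
  θ_A0 = 346.3/EI,  θ_B0 = 413.9/EI
Flexibility coefficients: a unit moment at one end gives L/(3EI) there and L/(6EI) at the far end, so f₁₁ = f₂₂ = 2.8/EI and f₁₂ = f₂₁ = 1.4/EI.
Compatibility — zero rotation at each built-in end:
  2.8 M_A + 1.4 M_B = 346.3
  1.4 M_A + 2.8 M_B = 413.9
Solving the pair gives M_A = 66.36 kN·m and M_B = 114.6 kN·m (hogging).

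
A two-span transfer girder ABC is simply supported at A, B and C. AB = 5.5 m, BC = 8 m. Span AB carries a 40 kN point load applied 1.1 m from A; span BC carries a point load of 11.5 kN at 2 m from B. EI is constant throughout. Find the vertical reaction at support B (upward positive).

R_B = 22.01 kN

Take M_B as the redundant. Released structure: two simple spans AB and BC with a hinge at B.
Rotations at B on the released spans (each span's end-slope, ×1/EI):
  span AB: point load 40 at a = 1.1: Pab(L + a)/(6LEI) = 38.72/EI
  span BC: point load 11.5 at a = 2: Pab(L + b)/(6LEI) = 40.25/EI
  relative rotation θ_0 = (38.72 + 40.25)/EI = 78.97/EI
A unit hogging moment at B produces rotation L₁/(3EI) + L₂/(3EI) = 4.5/EI.
Slope continuity at B: θ_0 = M_B·4.5/EI, so M_B = 78.97/4.5 = 17.55 kN·m (hogging).
Span AB, ΣM about A with M_B applied at B: R_B^{AB}·5.5 = 44 + 17.55, so R_B^{AB} = 11.19 kN and R_A = 40 − 11.19 = 28.81 kN.
Span BC, ΣM about C: R_B^{BC}·8 = 69 + 17.55, so R_B^{BC} = 10.82 kN and R_C = 11.5 − 10.82 = 0.6814 kN.
R_B = 11.19 + 10.82 = 22.01 kN.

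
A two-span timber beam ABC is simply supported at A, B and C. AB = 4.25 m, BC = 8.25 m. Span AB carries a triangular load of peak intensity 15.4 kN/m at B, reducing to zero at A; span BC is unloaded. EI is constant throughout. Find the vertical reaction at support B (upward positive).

Take M_B as the redundant. Released structure: two simple spans AB and BC with a hinge at B.
End slopes at the hinge B, treating each span as simply supported:
  span AB: triangular load, peak 15.4: w₀L³/(45EI) = 26.27/EI
  relative rotation θ_0 = (26.27 + 0)/EI = 26.27/EI
A unit hogging moment at B produces rotation L₁/(3EI) + L₂/(3EI) = 4.167/EI.
Compatibility: M_B·(L₁+L₂)/(3EI) = θ_0, giving M_B = 6.305 kN·m (hogging).
Span AB, ΣM about A with M_B applied at B: R_B^{AB}·4.25 = 92.72 + 6.305, so R_B^{AB} = 23.3 kN and R_A = 32.73 − 23.3 = 9.425 kN.
Span BC, ΣM about C: R_B^{BC}·8.25 = 0 + 6.305, so R_B^{BC} = 0.7642 kN and R_C = 0 − 0.7642 = -0.7642 kN.
R_B = 23.3 + 0.7642 = 24.06 kN.

R_B = 24.06 kN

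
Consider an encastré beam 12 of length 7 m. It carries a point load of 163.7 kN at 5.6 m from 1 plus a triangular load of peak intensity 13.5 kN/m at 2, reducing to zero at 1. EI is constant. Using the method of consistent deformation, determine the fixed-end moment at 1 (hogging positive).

M_1 = 58.72 kN·m

Take the two fixed-end moments M_1, M_2 as redundants; the released structure is the simple span 12.
On the primary (simply-supported) span, the end slopes from the loading are:
  at 1: point load 163.7 at a = 5.6: Pab(L + b)/(6LEI) = 256.7/EI
  at 2: point load 163.7 at a = 5.6: Pab(L + a)/(6LEI) = 385/EI
  at 1: triangular load, peak 13.5: 7w₀L³/(360EI) = 90.04/EI
  at 2: triangular load, peak 13.5: w₀L³/(45EI) = 102.9/EI
  θ_10 = 346.7/EI,  θ_20 = 487.9/EI
Flexibility coefficients: a unit moment at one end gives L/(3EI) there and L/(6EI) at the far end, so f₁₁ = f₂₂ = 2.333/EI and f₁₂ = f₂₁ = 1.167/EI.
Compatibility — zero rotation at each built-in end:
  2.333 M_1 + 1.167 M_2 = 346.7
  1.167 M_1 + 2.333 M_2 = 487.9
Solving the pair gives M_1 = 58.72 kN·m and M_2 = 179.8 kN·m (hogging).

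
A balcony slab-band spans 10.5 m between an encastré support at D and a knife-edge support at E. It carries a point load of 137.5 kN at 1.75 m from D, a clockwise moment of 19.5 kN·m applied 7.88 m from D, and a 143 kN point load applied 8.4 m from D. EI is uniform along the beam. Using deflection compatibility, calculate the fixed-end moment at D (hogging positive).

Release the roller at E. Primary structure: cantilever fixed at D.
Free-end deflection of the primary structure under the applied loading (downward +):
  point load 137.5 at a = 1.75: Pa²(3L − a)/(6EI) = 2088/EI
  clockwise couple 19.5 at a = 7.88: M₀a(2L − a)/(2EI) = 1008/EI
  point load 143 at a = 8.4: Pa²(3L − a)/(6EI) = 38847/EI
  δ_0 = 41943/EI
Tip deflection under a unit load at E: L³/(3EI) = 385.9/EI.
Compatibility at E: δ_0 − R_E·δ_{EE} = 0, so R_E = 41943/385.9 = 108.7 kN.
Moment equilibrium about D: M_D = Σ(load moments about D) − R_E·L = 1461 − 108.7×10.5 = 320 kN·m.

M_D = 320 kN·m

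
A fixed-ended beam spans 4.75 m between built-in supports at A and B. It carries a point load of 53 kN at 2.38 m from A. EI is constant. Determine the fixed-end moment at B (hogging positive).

Take the two fixed-end moments M_A, M_B as redundants; the released structure is the simple span AB.
Simple-span end rotations at A and B under the given loads:
  at A: point load 53 at a = 2.38: Pab(L + b)/(6LEI) = 74.69/EI
  at B: point load 53 at a = 2.38: Pab(L + a)/(6LEI) = 74.79/EI
  θ_A0 = 74.69/EI,  θ_B0 = 74.79/EI
Flexibility coefficients: a unit moment at one end gives L/(3EI) there and L/(6EI) at the far end, so f₁₁ = f₂₂ = 1.583/EI and f₁₂ = f₂₁ = 0.7917/EI.
Compatibility — zero rotation at each built-in end:
  1.583 M_A + 0.7917 M_B = 74.69
  0.7917 M_A + 1.583 M_B = 74.79
Solving the pair gives M_A = 31.4 kN·m and M_B = 31.53 kN·m (hogging).

M_B = 31.53 kN·m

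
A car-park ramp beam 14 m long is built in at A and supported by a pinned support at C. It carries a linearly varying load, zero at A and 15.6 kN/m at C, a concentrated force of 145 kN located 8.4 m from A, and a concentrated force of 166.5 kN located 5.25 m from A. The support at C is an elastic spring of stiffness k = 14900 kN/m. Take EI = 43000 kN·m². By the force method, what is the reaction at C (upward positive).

R_C = 152.9 kN

Choose R_C as the redundant. The primary structure is the cantilever fixed at A.
Downward deflection at the released point C due to the loads:
  triangular load, peak 15.6 at the free end: 11w₀L⁴/(120EI) = 54935/EI
  point load 145 at a = 8.4: Pa²(3L − a)/(6EI) = 57295/EI
  point load 166.5 at a = 5.25: Pa²(3L − a)/(6EI) = 28109/EI
  δ_0 = 140338/EI
Flexibility coefficient — unit upward force at C: δ_{CC} = L³/(3EI) = 914.7/EI.
With EI = 43000 kN·m²: δ_0 = 3.2637 m and δ_{CC} = 0.021271 m/kN.
Compatibility — the spring shortens by R_C/k under the reaction it provides: δ_0 − R_C·δ_{CC} = R_C/k. With 1/k = 0.000067 m/kN, R_C = δ_0 / (δ_{CC} + 1/k) = 3.2637 / (0.021271 + 0.000067) = 152.9 kN.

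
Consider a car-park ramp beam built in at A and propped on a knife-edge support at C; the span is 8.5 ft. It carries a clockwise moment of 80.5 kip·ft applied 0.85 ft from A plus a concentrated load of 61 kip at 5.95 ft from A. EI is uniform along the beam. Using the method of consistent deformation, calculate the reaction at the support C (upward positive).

Take the reaction at C as the redundant and release it; the primary structure is a cantilever fixed at A.
Free-end deflection of the primary structure under the applied loading (downward +):
  clockwise couple 80.5 at a = 0.85: M₀a(2L − a)/(2EI) = 552.5/EI
  point load 61 at a = 5.95: Pa²(3L − a)/(6EI) = 7037/EI
  δ_0 = 7589/EI
Tip deflection under a unit load at C: L³/(3EI) = 204.7/EI.
Compatibility at C: δ_0 − R_C·δ_{CC} = 0, so R_C = 7589/204.7 = 37.07 kip.

R_C = 37.07 kip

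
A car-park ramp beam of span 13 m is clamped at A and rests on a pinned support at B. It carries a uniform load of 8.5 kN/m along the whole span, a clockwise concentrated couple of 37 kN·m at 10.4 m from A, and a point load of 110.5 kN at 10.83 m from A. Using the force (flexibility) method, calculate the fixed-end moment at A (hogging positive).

Remove the prop at B; the released (primary) structure is a cantilever built in at A.
Deflection at B on the released cantilever, summing each load's contribution:
  UDL 8.5: wL⁴/(8EI) = 30346/EI
  clockwise couple 37 at a = 10.4: M₀a(2L − a)/(2EI) = 3001/EI
  point load 110.5 at a = 10.83: Pa²(3L − a)/(6EI) = 60849/EI
  δ_0 = 94197/EI
Flexibility coefficient — unit upward force at B: δ_{BB} = L³/(3EI) = 732.3/EI.
The prop prevents deflection at B: R_B = δ_0/δ_{BB} = 94197/732.3 = 128.6 kN.
Moment equilibrium about A: M_A = Σ(load moments about A) − R_B·L = 1952 − 128.6×13 = 279.8 kN·m.

M_A = 279.8 kN·m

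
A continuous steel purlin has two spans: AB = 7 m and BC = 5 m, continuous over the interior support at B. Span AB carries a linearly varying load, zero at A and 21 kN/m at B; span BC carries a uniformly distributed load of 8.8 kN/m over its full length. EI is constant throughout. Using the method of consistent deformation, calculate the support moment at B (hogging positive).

M_B = 51.48 kN·m

Take M_B as the redundant. Released structure: two simple spans AB and BC with a hinge at B.
End slopes at the hinge B, treating each span as simply supported:
  span AB: triangular load, peak 21: w₀L³/(45EI) = 160.1/EI
  span BC: UDL 8.8: wL³/(24EI) = 45.83/EI
  relative rotation θ_0 = (160.1 + 45.83)/EI = 205.9/EI
A unit hogging moment at B produces rotation L₁/(3EI) + L₂/(3EI) = 4/EI.
Slope continuity at B: θ_0 = M_B·4/EI, so M_B = 205.9/4 = 51.48 kN·m (hogging).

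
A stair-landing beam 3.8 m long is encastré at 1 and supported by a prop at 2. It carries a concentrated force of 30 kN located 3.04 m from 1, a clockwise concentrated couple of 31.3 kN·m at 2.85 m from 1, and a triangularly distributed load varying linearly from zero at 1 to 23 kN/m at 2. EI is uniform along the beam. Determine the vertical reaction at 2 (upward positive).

Take the reaction at 2 as the redundant and release it; the primary structure is a cantilever fixed at 1.
Primary-structure tip deflection at 2 by superposition:
  point load 30 at a = 3.04: Pa²(3L − a)/(6EI) = 386.3/EI
  clockwise couple 31.3 at a = 2.85: M₀a(2L − a)/(2EI) = 211.9/EI
  triangular load, peak 23 at the free end: 11w₀L⁴/(120EI) = 439.6/EI
  δ_0 = 1038/EI
Flexibility coefficient — unit upward force at 2: δ_{22} = L³/(3EI) = 18.29/EI.
The prop prevents deflection at 2: R_2 = δ_0/δ_{22} = 1038/18.29 = 56.74 kN.

R_2 = 56.74 kN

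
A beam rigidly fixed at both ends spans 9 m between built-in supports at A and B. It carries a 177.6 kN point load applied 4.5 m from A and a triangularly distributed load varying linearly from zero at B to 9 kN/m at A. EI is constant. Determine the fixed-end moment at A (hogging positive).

M_A = 236.2 kN·m

Release both end moments; the primary structure is a simply-supported span AB with redundants M_A and M_B.
End rotations of the released simple span under the applied load (×1/EI):
  at A: point load 177.6 at a = 4.5: Pab(L + b)/(6LEI) = 899.1/EI
  at B: point load 177.6 at a = 4.5: Pab(L + a)/(6LEI) = 899.1/EI
  at A: triangular load, peak 9: w₀L³/(45EI) = 145.8/EI
  at B: triangular load, peak 9: 7w₀L³/(360EI) = 127.6/EI
  θ_A0 = 1045/EI,  θ_B0 = 1027/EI
Flexibility coefficients: a unit moment at one end gives L/(3EI) there and L/(6EI) at the far end, so f₁₁ = f₂₂ = 3/EI and f₁₂ = f₂₁ = 1.5/EI.
Compatibility — zero rotation at each built-in end:
  3 M_A + 1.5 M_B = 1045
  1.5 M_A + 3 M_B = 1027
Solving the pair gives M_A = 236.2 kN·m and M_B = 224.1 kN·m (hogging).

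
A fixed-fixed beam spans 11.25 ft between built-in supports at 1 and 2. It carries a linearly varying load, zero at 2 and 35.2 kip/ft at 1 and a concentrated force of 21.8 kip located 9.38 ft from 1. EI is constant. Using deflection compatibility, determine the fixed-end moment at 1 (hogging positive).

Take the two fixed-end moments M_1, M_2 as redundants; the released structure is the simple span 12.
On the primary (simply-supported) span, the end slopes from the loading are:
  at 1: triangular load, peak 35.2: w₀L³/(45EI) = 1114/EI
  at 2: triangular load, peak 35.2: 7w₀L³/(360EI) = 974.5/EI
  at 1: point load 21.8 at a = 9.38: Pab(L + b)/(6LEI) = 74.32/EI
  at 2: point load 21.8 at a = 9.38: Pab(L + a)/(6LEI) = 116.9/EI
  θ_10 = 1188/EI,  θ_20 = 1091/EI
Flexibility coefficients: a unit moment at one end gives L/(3EI) there and L/(6EI) at the far end, so f₁₁ = f₂₂ = 3.75/EI and f₁₂ = f₂₁ = 1.875/EI.
Compatibility — zero rotation at each built-in end:
  3.75 M_1 + 1.875 M_2 = 1188
  1.875 M_1 + 3.75 M_2 = 1091
Solving the pair gives M_1 = 228.4 kip·ft and M_2 = 176.8 kip·ft (hogging).

M_1 = 228.4 kip·ft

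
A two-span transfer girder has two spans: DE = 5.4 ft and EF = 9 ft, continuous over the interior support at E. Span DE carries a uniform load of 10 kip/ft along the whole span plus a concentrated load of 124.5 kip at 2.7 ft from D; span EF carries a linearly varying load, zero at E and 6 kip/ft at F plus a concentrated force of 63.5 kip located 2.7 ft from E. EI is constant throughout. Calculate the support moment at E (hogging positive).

M_E = 142.4 kip·ft

Release continuity at E by inserting a hinge; the redundant is the internal moment M_E. The primary structure is two simply-supported spans DE and EF.
Discontinuity in slope at E on the released structure — sum the simple-span end rotations:
  span DE: UDL 10: wL³/(24EI) = 65.61/EI
  span DE: point load 124.5 at a = 2.7: Pab(L + a)/(6LEI) = 226.9/EI
  span EF: triangular load, peak 6: 7w₀L³/(360EI) = 85.05/EI
  span EF: point load 63.5 at a = 2.7: Pab(L + b)/(6LEI) = 306/EI
  relative rotation θ_0 = (292.5 + 391.1)/EI = 683.6/EI
A unit hogging moment at E produces rotation L₁/(3EI) + L₂/(3EI) = 4.8/EI.
Slope continuity at E: θ_0 = M_E·4.8/EI, so M_E = 683.6/4.8 = 142.4 kip·ft (hogging).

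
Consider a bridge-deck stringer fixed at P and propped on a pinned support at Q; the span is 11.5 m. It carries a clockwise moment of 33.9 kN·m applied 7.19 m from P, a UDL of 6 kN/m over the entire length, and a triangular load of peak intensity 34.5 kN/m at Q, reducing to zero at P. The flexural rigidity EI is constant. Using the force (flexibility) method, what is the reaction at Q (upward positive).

Take the reaction at Q as the redundant and release it; the primary structure is a cantilever fixed at P.
Downward deflection at the released point Q due to the loads:
  clockwise couple 33.9 at a = 7.19: M₀a(2L − a)/(2EI) = 1927/EI
  UDL 6: wL⁴/(8EI) = 13118/EI
  triangular load, peak 34.5 at the free end: 11w₀L⁴/(120EI) = 55312/EI
  δ_0 = 70357/EI
Tip deflection under a unit load at Q: L³/(3EI) = 507/EI.
The prop prevents deflection at Q: R_Q = δ_0/δ_{QQ} = 70357/507 = 138.8 kN.

R_Q = 138.8 kN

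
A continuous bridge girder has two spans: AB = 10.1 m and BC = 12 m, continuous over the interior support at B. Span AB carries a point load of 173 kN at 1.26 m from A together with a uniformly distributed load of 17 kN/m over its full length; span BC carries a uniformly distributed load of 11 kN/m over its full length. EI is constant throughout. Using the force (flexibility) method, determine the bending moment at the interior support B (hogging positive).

M_B = 255.6 kN·m

Take M_B as the redundant. Released structure: two simple spans AB and BC with a hinge at B.
Rotations at B on the released spans (each span's end-slope, ×1/EI):
  span AB: point load 173 at a = 1.26: Pab(L + a)/(6LEI) = 361.2/EI
  span AB: UDL 17: wL³/(24EI) = 729.8/EI
  span BC: UDL 11: wL³/(24EI) = 792/EI
  relative rotation θ_0 = (1091 + 792)/EI = 1883/EI
A unit hogging moment at B produces rotation L₁/(3EI) + L₂/(3EI) = 7.367/EI.
Compatibility: M_B·(L₁+L₂)/(3EI) = θ_0, giving M_B = 255.6 kN·m (hogging).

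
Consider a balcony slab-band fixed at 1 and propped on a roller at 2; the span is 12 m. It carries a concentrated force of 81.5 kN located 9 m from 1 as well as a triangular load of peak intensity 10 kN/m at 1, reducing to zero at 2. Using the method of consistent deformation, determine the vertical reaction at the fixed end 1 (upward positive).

Remove the prop at 2; the released (primary) structure is a cantilever built in at 1.
Free-end deflection of the primary structure under the applied loading (downward +):
  point load 81.5 at a = 9: Pa²(3L − a)/(6EI) = 29707/EI
  triangular load, peak 10 at the fixed end: w₀L⁴/(30EI) = 6912/EI
  δ_0 = 36619/EI
Tip deflection under a unit load at 2: L³/(3EI) = 576/EI.
The prop prevents deflection at 2: R_2 = δ_0/δ_{22} = 36619/576 = 63.57 kN.
Vertical equilibrium: R_1 = ΣP − R_2 = 141.5 − 63.57 = 77.93 kN.

R_1 = 77.93 kN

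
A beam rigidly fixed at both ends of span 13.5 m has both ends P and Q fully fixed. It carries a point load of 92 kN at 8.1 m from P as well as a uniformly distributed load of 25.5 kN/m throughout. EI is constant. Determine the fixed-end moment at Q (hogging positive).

M_Q = 566.1 kN·m

Release both end moments; the primary structure is a simply-supported span PQ with redundants M_P and M_Q.
End rotations of the released simple span under the applied load (×1/EI):
  at P: point load 92 at a = 8.1: Pab(L + b)/(6LEI) = 939/EI
  at Q: point load 92 at a = 8.1: Pab(L + a)/(6LEI) = 1073/EI
  at P: UDL 25.5: wL³/(24EI) = 2614/EI
  at Q: UDL 25.5: wL³/(24EI) = 2614/EI
  θ_P0 = 3553/EI,  θ_Q0 = 3687/EI
Flexibility coefficients: a unit moment at one end gives L/(3EI) there and L/(6EI) at the far end, so f₁₁ = f₂₂ = 4.5/EI and f₁₂ = f₂₁ = 2.25/EI.
Compatibility — zero rotation at each built-in end:
  4.5 M_P + 2.25 M_Q = 3553
  2.25 M_P + 4.5 M_Q = 3687
Solving the pair gives M_P = 506.5 kN·m and M_Q = 566.1 kN·m (hogging).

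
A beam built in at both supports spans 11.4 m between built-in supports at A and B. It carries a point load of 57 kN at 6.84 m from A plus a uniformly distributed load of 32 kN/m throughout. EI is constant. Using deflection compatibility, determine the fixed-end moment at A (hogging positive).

M_A = 408.9 kN·m

Take the two fixed-end moments M_A, M_B as redundants; the released structure is the simple span AB.
End rotations of the released simple span under the applied load (×1/EI):
  at A: point load 57 at a = 6.84: Pab(L + b)/(6LEI) = 414.8/EI
  at B: point load 57 at a = 6.84: Pab(L + a)/(6LEI) = 474.1/EI
  at A: UDL 32: wL³/(24EI) = 1975/EI
  at B: UDL 32: wL³/(24EI) = 1975/EI
  θ_A0 = 2390/EI,  θ_B0 = 2449/EI
Flexibility coefficients: a unit moment at one end gives L/(3EI) there and L/(6EI) at the far end, so f₁₁ = f₂₂ = 3.8/EI and f₁₂ = f₂₁ = 1.9/EI.
Compatibility — zero rotation at each built-in end:
  3.8 M_A + 1.9 M_B = 2390
  1.9 M_A + 3.8 M_B = 2449
Solving the pair gives M_A = 408.9 kN·m and M_B = 440.1 kN·m (hogging).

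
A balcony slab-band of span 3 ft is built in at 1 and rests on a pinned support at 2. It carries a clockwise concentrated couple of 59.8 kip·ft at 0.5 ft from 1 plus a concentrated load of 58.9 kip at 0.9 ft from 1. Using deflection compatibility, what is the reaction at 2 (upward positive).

Take the reaction at 2 as the redundant and release it; the primary structure is a cantilever fixed at 1.
Free-end deflection of the primary structure under the applied loading (downward +):
  clockwise couple 59.8 at a = 0.5: M₀a(2L − a)/(2EI) = 82.22/EI
  point load 58.9 at a = 0.9: Pa²(3L − a)/(6EI) = 64.41/EI
  δ_0 = 146.6/EI
Flexibility coefficient — unit upward force at 2: δ_{22} = L³/(3EI) = 9/EI.
Compatibility at 2: δ_0 − R_2·δ_{22} = 0, so R_2 = 146.6/9 = 16.29 kip.

R_2 = 16.29 kip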